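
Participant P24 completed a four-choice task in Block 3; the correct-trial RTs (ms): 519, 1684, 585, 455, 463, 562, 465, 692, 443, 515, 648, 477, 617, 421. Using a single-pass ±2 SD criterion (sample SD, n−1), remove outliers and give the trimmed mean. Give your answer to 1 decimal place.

527.8 ms

n = 14, ΣRT = 8546, M = 610.429
Σ(x−M)² = 1329883.43; s = √(1329883.43/13) = 319.842
Cutoffs: 610.429 ± 2·319.842 → [-29.3, 1250.1]
Outside: 1684 → excluded.
Retained (n=13): Σ = 6862, mean = 6862/13 = 527.846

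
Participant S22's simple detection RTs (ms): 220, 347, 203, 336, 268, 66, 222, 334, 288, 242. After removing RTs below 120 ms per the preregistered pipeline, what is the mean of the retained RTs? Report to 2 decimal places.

273.33 ms

Excluded: 66
Retained (n=9): Σ = 2460
Mean = 2460/9 = 273.3333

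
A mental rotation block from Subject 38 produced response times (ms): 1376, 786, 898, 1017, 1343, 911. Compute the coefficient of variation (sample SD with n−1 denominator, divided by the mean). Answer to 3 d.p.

n = 6, Σ = 6331, M = 1055.1667
Σ(x−M)² = 305174.833; s = √(305174.833/5) = 247.0526
CV = 247.0526 / 1055.1667 = 0.23414

0.234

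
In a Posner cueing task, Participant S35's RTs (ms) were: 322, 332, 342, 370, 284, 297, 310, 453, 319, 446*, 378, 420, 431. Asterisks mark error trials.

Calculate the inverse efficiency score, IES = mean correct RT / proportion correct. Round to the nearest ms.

Correct trials (n=12): 322, 332, 342, 370, 284, 297, 310, 453, 319, 378, 420, 431
Mean correct RT = 4258/12 = 354.8333 ms
Proportion correct = 12/13
IES = 354.8333 / (12/13) = 384.403 ms

384 ms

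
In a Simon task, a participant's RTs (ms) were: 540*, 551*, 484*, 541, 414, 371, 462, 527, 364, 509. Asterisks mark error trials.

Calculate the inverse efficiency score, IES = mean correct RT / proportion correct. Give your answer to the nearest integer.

Correct trials (n=7): 541, 414, 371, 462, 527, 364, 509
Mean correct RT = 3188/7 = 455.4286 ms
Proportion correct = 7/10
IES = 455.4286 / (7/10) = 650.612 ms

651 ms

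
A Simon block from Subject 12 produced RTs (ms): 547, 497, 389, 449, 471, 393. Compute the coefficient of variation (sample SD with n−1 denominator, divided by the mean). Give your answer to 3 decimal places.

0.134

n = 6, Σ = 2746, M = 457.6667
Σ(x−M)² = 18677.333; s = √(18677.333/5) = 61.1185
CV = 61.1185 / 457.6667 = 0.13354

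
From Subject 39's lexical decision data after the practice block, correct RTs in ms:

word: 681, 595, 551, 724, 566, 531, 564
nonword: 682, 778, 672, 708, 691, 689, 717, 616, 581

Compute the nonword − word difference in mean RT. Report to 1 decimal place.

79.8 ms

M(word) = 4212/7 = 601.714
M(nonword) = 6134/9 = 681.556
Difference = 681.556 − 601.714 = 79.841 ms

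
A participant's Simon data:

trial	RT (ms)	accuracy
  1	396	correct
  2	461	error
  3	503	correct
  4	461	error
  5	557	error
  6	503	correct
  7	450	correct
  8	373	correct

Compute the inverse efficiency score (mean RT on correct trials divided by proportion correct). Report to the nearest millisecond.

Correct trials (n=5): 396, 503, 503, 450, 373
Mean correct RT = 2225/5 = 445.0000 ms
Proportion correct = 5/8
IES = 445.0000 / (5/8) = 712.000 ms

712 ms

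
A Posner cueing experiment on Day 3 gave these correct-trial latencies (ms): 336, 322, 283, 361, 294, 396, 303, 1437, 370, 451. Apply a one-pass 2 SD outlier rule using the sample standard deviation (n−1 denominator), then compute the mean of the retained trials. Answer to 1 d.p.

n = 10, ΣRT = 4553, M = 455.300
Σ(x−M)² = 1094340.10; s = √(1094340.10/9) = 348.702
Cutoffs: 455.300 ± 2·348.702 → [-242.1, 1152.7]
Outside: 1437 → excluded.
Retained (n=9): Σ = 3116, mean = 3116/9 = 346.222

346.2 ms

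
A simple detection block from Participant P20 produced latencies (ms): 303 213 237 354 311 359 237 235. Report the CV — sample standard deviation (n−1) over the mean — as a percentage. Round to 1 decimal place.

20.6%

n = 8, Σ = 2249, M = 281.1250
Σ(x−M)² = 23408.875; s = √(23408.875/7) = 57.8284
CV = 57.8284 / 281.1250 = 0.20570 = 20.570%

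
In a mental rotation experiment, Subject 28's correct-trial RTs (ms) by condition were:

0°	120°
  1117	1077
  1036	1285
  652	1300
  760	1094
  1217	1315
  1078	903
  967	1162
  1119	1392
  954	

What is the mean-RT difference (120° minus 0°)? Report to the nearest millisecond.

202 ms

M(0°) = 8900/9 = 988.889
M(120°) = 9528/8 = 1191.000
Difference = 1191.000 − 988.889 = 202.111 ms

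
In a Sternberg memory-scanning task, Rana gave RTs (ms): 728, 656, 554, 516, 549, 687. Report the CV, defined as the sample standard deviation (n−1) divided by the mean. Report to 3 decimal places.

n = 6, Σ = 3690, M = 615.0000
Σ(x−M)² = 37512.000; s = √(37512.000/5) = 86.6164
CV = 86.6164 / 615.0000 = 0.14084

0.141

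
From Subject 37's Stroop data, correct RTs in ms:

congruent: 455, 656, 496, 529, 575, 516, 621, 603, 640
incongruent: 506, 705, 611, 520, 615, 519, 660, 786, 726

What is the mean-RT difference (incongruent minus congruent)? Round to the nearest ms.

62 ms

M(congruent) = 5091/9 = 565.667
M(incongruent) = 5648/9 = 627.556
Difference = 627.556 − 565.667 = 61.889 ms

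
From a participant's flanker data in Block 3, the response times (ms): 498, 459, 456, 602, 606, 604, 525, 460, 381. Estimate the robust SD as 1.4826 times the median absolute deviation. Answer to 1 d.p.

Sorted: 381, 456, 459, 460, 498, 525, 602, 604, 606 → median = 498
|x − 498| sorted: 0, 27, 38, 39, 42, 104, 106, 108, 117 → MAD = 42
Robust SD ≈ 1.4826 × 42 = 62.269

62.3 ms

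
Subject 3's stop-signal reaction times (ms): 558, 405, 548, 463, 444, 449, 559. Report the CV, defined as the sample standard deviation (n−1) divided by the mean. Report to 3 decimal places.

n = 7, Σ = 3426, M = 489.4286
Σ(x−M)² = 24497.714; s = √(24497.714/6) = 63.8980
CV = 63.8980 / 489.4286 = 0.13056

0.131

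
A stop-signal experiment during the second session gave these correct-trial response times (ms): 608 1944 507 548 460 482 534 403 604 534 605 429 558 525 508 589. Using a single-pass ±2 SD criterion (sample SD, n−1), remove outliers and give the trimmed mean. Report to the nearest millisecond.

n = 16, ΣRT = 9838, M = 614.875
Σ(x−M)² = 1940513.75; s = √(1940513.75/15) = 359.677
Cutoffs: 614.875 ± 2·359.677 → [-104.5, 1334.2]
Outside: 1944 → excluded.
Retained (n=15): Σ = 7894, mean = 7894/15 = 526.267

526 ms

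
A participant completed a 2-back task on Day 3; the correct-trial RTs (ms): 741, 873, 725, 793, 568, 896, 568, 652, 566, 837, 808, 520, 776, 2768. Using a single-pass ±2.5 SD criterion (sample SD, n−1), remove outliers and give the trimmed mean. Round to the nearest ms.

717 ms

n = 14, ΣRT = 12091, M = 863.643
Σ(x−M)² = 4104735.21; s = √(4104735.21/13) = 561.915
Cutoffs: 863.643 ± 2.5·561.915 → [-541.1, 2268.4]
Outside: 2768 → excluded.
Retained (n=13): Σ = 9323, mean = 9323/13 = 717.154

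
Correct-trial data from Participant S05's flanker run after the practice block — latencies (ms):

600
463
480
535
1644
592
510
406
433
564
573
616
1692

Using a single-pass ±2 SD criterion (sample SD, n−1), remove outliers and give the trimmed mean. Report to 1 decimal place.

524.7 ms

n = 13, ΣRT = 9108, M = 700.615
Σ(x−M)² = 2264159.08; s = √(2264159.08/12) = 434.373
Cutoffs: 700.615 ± 2·434.373 → [-168.1, 1569.4]
Outside: 1644, 1692 → excluded.
Retained (n=11): Σ = 5772, mean = 5772/11 = 524.727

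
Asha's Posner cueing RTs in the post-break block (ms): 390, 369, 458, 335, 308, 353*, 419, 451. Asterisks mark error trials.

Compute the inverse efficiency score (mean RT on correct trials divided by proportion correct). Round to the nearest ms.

Correct trials (n=7): 390, 369, 458, 335, 308, 419, 451
Mean correct RT = 2730/7 = 390.0000 ms
Proportion correct = 7/8
IES = 390.0000 / (7/8) = 445.714 ms

446 ms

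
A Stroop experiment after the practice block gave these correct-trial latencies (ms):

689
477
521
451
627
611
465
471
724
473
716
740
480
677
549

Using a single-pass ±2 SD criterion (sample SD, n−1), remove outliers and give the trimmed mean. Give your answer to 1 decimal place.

n = 15, ΣRT = 8671, M = 578.067
Σ(x−M)² = 167482.93; s = √(167482.93/14) = 109.376
Cutoffs: 578.067 ± 2·109.376 → [359.3, 796.8]
No RTs fall outside the cutoffs; all 15 retained. Mean = 8671/15 = 578.067

578.1 ms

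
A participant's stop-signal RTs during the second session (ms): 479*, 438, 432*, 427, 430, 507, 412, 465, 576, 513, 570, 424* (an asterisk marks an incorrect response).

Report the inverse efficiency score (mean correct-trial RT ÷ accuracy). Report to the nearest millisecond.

Correct trials (n=9): 438, 427, 430, 507, 412, 465, 576, 513, 570
Mean correct RT = 4338/9 = 482.0000 ms
Proportion correct = 9/12
IES = 482.0000 / (9/12) = 642.667 ms

643 ms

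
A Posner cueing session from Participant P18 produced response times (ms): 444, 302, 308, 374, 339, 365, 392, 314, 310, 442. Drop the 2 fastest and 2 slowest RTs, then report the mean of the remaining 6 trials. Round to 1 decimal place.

Sorted: 302, 308, 310, 314, 339, 365, 374, 392, 442, 444
Drop lowest 2 (302, 308) and highest 2 (442, 444)
Remaining (n=6): Σ = 2094, mean = 2094/6 = 349.000

349.0 ms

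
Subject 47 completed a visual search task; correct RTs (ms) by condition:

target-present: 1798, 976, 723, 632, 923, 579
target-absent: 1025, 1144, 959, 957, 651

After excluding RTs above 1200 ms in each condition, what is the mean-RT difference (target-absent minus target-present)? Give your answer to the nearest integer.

target-present: exclude 1798
M(target-present) = 3833/5 = 766.600
M(target-absent) = 4736/5 = 947.200
Difference = 947.200 − 766.600 = 180.600 ms

181 ms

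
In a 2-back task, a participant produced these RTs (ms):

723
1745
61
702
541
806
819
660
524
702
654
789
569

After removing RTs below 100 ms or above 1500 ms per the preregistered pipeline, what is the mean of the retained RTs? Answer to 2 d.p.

680.82 ms

Excluded: 61, 1745
Retained (n=11): Σ = 7489
Mean = 7489/11 = 680.8182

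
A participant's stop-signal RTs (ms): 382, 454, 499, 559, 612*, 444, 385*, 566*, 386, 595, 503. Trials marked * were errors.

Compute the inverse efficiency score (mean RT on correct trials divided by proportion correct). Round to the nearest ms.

657 ms

Correct trials (n=8): 382, 454, 499, 559, 444, 386, 595, 503
Mean correct RT = 3822/8 = 477.7500 ms
Proportion correct = 8/11
IES = 477.7500 / (8/11) = 656.906 ms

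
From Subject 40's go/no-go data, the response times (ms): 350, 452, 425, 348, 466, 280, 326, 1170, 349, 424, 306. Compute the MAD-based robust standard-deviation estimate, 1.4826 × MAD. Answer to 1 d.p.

103.8 ms

Sorted: 280, 306, 326, 348, 349, 350, 424, 425, 452, 466, 1170 → median = 350
|x − 350| sorted: 0, 1, 2, 24, 44, 70, 74, 75, 102, 116, 820 → MAD = 70
Robust SD ≈ 1.4826 × 70 = 103.782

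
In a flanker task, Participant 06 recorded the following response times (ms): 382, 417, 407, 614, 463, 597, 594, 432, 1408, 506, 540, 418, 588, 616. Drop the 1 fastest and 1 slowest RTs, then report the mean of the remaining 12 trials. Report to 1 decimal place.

Sorted: 382, 407, 417, 418, 432, 463, 506, 540, 588, 594, 597, 614, 616, 1408
Drop lowest 1 (382) and highest 1 (1408)
Remaining (n=12): Σ = 6192, mean = 6192/12 = 516.000

516.0 ms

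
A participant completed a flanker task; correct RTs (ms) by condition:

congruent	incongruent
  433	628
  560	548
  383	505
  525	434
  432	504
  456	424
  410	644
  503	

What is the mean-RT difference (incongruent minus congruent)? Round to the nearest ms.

64 ms

M(congruent) = 3702/8 = 462.750
M(incongruent) = 3687/7 = 526.714
Difference = 526.714 − 462.750 = 63.964 ms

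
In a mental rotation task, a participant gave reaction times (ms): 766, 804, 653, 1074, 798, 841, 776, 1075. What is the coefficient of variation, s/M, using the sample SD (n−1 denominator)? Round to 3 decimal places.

0.177

n = 8, Σ = 6787, M = 848.3750
Σ(x−M)² = 157021.875; s = √(157021.875/7) = 149.7721
CV = 149.7721 / 848.3750 = 0.17654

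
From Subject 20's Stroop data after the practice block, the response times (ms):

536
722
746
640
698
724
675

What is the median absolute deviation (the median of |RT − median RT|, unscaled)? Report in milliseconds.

Sorted: 536, 640, 675, 698, 722, 724, 746 → median = 698
|x − 698|: 162, 24, 48, 58, 0, 26, 23
Sorted deviations: 0, 23, 24, 26, 48, 58, 162 → MAD = 26

26 ms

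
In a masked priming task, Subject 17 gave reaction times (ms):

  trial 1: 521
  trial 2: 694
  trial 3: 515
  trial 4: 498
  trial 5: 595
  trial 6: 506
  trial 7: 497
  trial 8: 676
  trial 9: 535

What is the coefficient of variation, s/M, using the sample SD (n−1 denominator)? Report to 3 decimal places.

n = 9, Σ = 5037, M = 559.6667
Σ(x−M)² = 47536.000; s = √(47536.000/8) = 77.0844
CV = 77.0844 / 559.6667 = 0.13773

0.138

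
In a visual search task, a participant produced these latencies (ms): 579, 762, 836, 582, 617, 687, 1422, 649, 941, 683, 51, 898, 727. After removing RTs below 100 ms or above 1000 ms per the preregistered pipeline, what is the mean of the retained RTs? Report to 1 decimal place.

723.7 ms

Excluded: 51, 1422
Retained (n=11): Σ = 7961
Mean = 7961/11 = 723.7273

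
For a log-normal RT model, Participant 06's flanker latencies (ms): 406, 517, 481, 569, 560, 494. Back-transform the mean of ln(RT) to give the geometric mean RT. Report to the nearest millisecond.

ln(RT): 6.0064, 6.2480, 6.1759, 6.3439, 6.3279, 6.2025
Mean ln(RT) = 37.3046/6 = 6.21744
Geometric mean = exp(6.21744) = 501.42 ms

501 ms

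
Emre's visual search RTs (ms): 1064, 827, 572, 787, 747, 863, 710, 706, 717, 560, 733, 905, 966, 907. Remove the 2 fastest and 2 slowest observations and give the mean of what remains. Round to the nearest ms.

790 ms

Sorted: 560, 572, 706, 710, 717, 733, 747, 787, 827, 863, 905, 907, 966, 1064
Drop lowest 2 (560, 572) and highest 2 (966, 1064)
Remaining (n=10): Σ = 7902, mean = 7902/10 = 790.200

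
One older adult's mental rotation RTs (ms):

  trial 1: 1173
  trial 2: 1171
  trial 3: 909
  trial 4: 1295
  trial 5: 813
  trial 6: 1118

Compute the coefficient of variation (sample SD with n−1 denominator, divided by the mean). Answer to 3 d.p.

n = 6, Σ = 6479, M = 1079.8333
Σ(x−M)² = 165128.833; s = √(165128.833/5) = 181.7299
CV = 181.7299 / 1079.8333 = 0.16829

0.168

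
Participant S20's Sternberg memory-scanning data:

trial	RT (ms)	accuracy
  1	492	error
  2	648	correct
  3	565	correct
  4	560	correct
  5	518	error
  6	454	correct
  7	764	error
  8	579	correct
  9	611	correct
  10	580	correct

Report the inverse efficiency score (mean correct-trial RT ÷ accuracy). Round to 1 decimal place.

815.7 ms

Correct trials (n=7): 648, 565, 560, 454, 579, 611, 580
Mean correct RT = 3997/7 = 571.0000 ms
Proportion correct = 7/10
IES = 571.0000 / (7/10) = 815.714 ms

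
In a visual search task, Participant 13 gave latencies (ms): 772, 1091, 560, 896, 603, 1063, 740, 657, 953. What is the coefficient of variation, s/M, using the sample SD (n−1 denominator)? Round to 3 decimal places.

0.240

n = 9, Σ = 7335, M = 815.0000
Σ(x−M)² = 305692.000; s = √(305692.000/8) = 195.4776
CV = 195.4776 / 815.0000 = 0.23985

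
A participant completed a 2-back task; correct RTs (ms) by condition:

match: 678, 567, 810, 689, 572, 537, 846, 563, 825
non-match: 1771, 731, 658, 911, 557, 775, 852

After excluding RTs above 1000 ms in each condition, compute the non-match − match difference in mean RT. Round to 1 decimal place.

71.0 ms

non-match: exclude 1771
M(match) = 6087/9 = 676.333
M(non-match) = 4484/6 = 747.333
Difference = 747.333 − 676.333 = 71.000 ms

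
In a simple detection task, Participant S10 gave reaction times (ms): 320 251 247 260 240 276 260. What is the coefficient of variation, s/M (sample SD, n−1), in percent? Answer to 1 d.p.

n = 7, Σ = 1854, M = 264.8571
Σ(x−M)² = 4340.857; s = √(4340.857/6) = 26.8975
CV = 26.8975 / 264.8571 = 0.10155 = 10.155%

10.2%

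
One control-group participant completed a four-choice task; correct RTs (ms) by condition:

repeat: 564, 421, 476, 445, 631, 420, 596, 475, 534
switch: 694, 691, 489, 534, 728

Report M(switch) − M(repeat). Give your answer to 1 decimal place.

M(repeat) = 4562/9 = 506.889
M(switch) = 3136/5 = 627.200
Difference = 627.200 − 506.889 = 120.311 ms

120.3 ms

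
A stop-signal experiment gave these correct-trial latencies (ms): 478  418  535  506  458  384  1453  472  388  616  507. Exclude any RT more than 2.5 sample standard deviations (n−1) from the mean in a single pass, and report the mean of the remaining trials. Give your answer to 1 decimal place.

n = 11, ΣRT = 6215, M = 565.000
Σ(x−M)² = 912256.00; s = √(912256.00/10) = 302.036
Cutoffs: 565.000 ± 2.5·302.036 → [-190.1, 1320.1]
Outside: 1453 → excluded.
Retained (n=10): Σ = 4762, mean = 4762/10 = 476.200

476.2 ms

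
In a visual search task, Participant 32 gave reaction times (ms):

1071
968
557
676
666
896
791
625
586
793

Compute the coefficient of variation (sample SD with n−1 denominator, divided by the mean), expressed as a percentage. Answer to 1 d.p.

n = 10, Σ = 7629, M = 762.9000
Σ(x−M)² = 266048.900; s = √(266048.900/9) = 171.9331
CV = 171.9331 / 762.9000 = 0.22537 = 22.537%

22.5%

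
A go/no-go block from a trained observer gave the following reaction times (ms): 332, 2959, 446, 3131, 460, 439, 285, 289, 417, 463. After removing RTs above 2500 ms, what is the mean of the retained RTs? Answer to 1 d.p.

391.4 ms

Excluded: 2959, 3131
Retained (n=8): Σ = 3131
Mean = 3131/8 = 391.3750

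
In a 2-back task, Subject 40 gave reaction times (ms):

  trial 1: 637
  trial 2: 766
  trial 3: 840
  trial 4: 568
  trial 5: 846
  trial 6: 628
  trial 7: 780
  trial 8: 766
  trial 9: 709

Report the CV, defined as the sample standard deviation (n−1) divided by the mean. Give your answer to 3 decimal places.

0.134

n = 9, Σ = 6540, M = 726.6667
Σ(x−M)² = 76286.000; s = √(76286.000/8) = 97.6512
CV = 97.6512 / 726.6667 = 0.13438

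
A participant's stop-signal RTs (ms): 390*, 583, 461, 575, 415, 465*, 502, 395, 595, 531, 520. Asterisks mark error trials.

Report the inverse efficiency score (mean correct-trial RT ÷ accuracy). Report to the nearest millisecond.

Correct trials (n=9): 583, 461, 575, 415, 502, 395, 595, 531, 520
Mean correct RT = 4577/9 = 508.5556 ms
Proportion correct = 9/11
IES = 508.5556 / (9/11) = 621.568 ms

622 ms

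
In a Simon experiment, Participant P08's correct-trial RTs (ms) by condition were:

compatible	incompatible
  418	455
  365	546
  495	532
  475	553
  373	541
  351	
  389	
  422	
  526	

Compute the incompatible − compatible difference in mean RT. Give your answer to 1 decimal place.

M(compatible) = 3814/9 = 423.778
M(incompatible) = 2627/5 = 525.400
Difference = 525.400 − 423.778 = 101.622 ms

101.6 ms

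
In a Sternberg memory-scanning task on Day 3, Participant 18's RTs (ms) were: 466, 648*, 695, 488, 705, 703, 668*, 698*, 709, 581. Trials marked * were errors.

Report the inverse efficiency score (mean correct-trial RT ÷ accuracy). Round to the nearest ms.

Correct trials (n=7): 466, 695, 488, 705, 703, 709, 581
Mean correct RT = 4347/7 = 621.0000 ms
Proportion correct = 7/10
IES = 621.0000 / (7/10) = 887.143 ms

887 ms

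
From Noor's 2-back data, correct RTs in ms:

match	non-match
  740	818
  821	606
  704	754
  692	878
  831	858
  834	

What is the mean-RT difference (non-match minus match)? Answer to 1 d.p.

12.5 ms

M(match) = 4622/6 = 770.333
M(non-match) = 3914/5 = 782.800
Difference = 782.800 − 770.333 = 12.467 ms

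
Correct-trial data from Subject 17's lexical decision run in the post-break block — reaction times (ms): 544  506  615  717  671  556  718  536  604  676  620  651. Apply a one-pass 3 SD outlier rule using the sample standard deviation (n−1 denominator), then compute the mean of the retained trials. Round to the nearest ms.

618 ms

n = 12, ΣRT = 7414, M = 617.833
Σ(x−M)² = 55859.67; s = √(55859.67/11) = 71.261
Cutoffs: 617.833 ± 3·71.261 → [404.0, 831.6]
No RTs fall outside the cutoffs; all 12 retained. Mean = 7414/12 = 617.833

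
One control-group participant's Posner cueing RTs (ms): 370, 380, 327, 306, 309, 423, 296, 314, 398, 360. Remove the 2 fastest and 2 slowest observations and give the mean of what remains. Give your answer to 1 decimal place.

Sorted: 296, 306, 309, 314, 327, 360, 370, 380, 398, 423
Drop lowest 2 (296, 306) and highest 2 (398, 423)
Remaining (n=6): Σ = 2060, mean = 2060/6 = 343.333

343.3 ms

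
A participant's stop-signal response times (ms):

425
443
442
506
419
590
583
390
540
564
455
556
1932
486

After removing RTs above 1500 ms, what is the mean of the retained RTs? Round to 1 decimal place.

492.2 ms

Excluded: 1932
Retained (n=13): Σ = 6399
Mean = 6399/13 = 492.2308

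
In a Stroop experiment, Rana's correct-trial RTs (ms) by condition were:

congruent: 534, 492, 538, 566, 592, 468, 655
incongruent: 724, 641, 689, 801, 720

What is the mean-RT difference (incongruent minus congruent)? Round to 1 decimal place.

165.7 ms

M(congruent) = 3845/7 = 549.286
M(incongruent) = 3575/5 = 715.000
Difference = 715.000 − 549.286 = 165.714 ms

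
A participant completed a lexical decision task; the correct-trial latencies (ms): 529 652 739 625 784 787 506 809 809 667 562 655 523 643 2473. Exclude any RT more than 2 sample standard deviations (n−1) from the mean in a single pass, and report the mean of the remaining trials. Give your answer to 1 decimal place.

n = 15, ΣRT = 11763, M = 784.200
Σ(x−M)² = 3208634.40; s = √(3208634.40/14) = 478.736
Cutoffs: 784.200 ± 2·478.736 → [-173.3, 1741.7]
Outside: 2473 → excluded.
Retained (n=14): Σ = 9290, mean = 9290/14 = 663.571

663.6 ms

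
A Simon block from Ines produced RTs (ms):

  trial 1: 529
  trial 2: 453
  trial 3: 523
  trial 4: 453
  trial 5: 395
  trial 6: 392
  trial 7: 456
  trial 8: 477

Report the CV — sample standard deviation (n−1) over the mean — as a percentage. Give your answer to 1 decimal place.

11.0%

n = 8, Σ = 3678, M = 459.7500
Σ(x−M)² = 17981.500; s = √(17981.500/7) = 50.6832
CV = 50.6832 / 459.7500 = 0.11024 = 11.024%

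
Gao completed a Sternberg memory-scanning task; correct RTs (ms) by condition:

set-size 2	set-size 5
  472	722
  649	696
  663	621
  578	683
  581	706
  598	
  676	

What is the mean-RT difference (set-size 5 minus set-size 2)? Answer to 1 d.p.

83.2 ms

M(set-size 2) = 4217/7 = 602.429
M(set-size 5) = 3428/5 = 685.600
Difference = 685.600 − 602.429 = 83.171 ms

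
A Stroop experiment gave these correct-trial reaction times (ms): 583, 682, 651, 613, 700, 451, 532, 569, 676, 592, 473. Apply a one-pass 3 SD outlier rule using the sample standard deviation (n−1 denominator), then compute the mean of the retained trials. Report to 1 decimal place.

592.9 ms

n = 11, ΣRT = 6522, M = 592.909
Σ(x−M)² = 68984.91; s = √(68984.91/10) = 83.057
Cutoffs: 592.909 ± 3·83.057 → [343.7, 842.1]
No RTs fall outside the cutoffs; all 11 retained. Mean = 6522/11 = 592.909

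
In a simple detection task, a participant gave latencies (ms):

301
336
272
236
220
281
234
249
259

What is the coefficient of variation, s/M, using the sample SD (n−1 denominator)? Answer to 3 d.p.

n = 9, Σ = 2388, M = 265.3333
Σ(x−M)² = 10760.000; s = √(10760.000/8) = 36.6742
CV = 36.6742 / 265.3333 = 0.13822

0.138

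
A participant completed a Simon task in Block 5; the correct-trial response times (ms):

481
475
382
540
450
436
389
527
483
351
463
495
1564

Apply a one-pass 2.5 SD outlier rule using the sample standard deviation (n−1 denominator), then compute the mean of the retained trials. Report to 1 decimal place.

456.0 ms

n = 13, ΣRT = 7036, M = 541.231
Σ(x−M)² = 1170036.31; s = √(1170036.31/12) = 312.255
Cutoffs: 541.231 ± 2.5·312.255 → [-239.4, 1321.9]
Outside: 1564 → excluded.
Retained (n=12): Σ = 5472, mean = 5472/12 = 456.000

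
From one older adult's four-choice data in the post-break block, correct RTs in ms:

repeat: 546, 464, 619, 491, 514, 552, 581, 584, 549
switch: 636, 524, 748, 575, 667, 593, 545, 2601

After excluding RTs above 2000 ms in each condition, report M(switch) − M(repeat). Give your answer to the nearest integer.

switch: exclude 2601
M(repeat) = 4900/9 = 544.444
M(switch) = 4288/7 = 612.571
Difference = 612.571 − 544.444 = 68.127 ms

68 ms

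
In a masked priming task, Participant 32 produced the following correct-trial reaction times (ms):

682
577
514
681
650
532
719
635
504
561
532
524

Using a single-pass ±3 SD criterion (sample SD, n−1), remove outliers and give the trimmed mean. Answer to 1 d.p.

592.6 ms

n = 12, ΣRT = 7111, M = 592.583
Σ(x−M)² = 64196.92; s = √(64196.92/11) = 76.394
Cutoffs: 592.583 ± 3·76.394 → [363.4, 821.8]
No RTs fall outside the cutoffs; all 12 retained. Mean = 7111/12 = 592.583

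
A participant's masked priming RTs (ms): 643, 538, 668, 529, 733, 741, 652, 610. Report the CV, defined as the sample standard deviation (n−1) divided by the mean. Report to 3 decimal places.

n = 8, Σ = 5114, M = 639.2500
Σ(x−M)² = 43407.500; s = √(43407.500/7) = 78.7469
CV = 78.7469 / 639.2500 = 0.12319

0.123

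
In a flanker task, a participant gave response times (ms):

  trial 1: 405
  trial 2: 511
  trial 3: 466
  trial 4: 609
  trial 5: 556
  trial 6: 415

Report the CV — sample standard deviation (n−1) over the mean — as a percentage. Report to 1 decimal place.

16.3%

n = 6, Σ = 2962, M = 493.6667
Σ(x−M)² = 32303.333; s = √(32303.333/5) = 80.3783
CV = 80.3783 / 493.6667 = 0.16282 = 16.282%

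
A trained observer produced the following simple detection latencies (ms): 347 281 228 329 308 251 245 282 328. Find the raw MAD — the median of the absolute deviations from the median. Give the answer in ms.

Sorted: 228, 245, 251, 281, 282, 308, 328, 329, 347 → median = 282
|x − 282|: 65, 1, 54, 47, 26, 31, 37, 0, 46
Sorted deviations: 0, 1, 26, 31, 37, 46, 47, 54, 65 → MAD = 37

37 ms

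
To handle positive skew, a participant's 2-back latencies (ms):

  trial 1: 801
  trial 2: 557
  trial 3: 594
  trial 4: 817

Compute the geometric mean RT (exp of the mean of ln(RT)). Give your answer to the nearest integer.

682 ms

ln(RT): 6.6859, 6.3226, 6.3869, 6.7056
Mean ln(RT) = 26.1009/4 = 6.52524
Geometric mean = exp(6.52524) = 682.14 ms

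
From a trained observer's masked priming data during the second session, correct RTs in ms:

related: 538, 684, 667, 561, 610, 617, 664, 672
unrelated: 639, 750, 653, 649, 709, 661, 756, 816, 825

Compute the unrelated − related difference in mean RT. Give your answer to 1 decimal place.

90.9 ms

M(related) = 5013/8 = 626.625
M(unrelated) = 6458/9 = 717.556
Difference = 717.556 − 626.625 = 90.931 ms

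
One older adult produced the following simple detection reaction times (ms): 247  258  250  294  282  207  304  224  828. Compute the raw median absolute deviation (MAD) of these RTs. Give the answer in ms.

Sorted: 207, 224, 247, 250, 258, 282, 294, 304, 828 → median = 258
|x − 258|: 11, 0, 8, 36, 24, 51, 46, 34, 570
Sorted deviations: 0, 8, 11, 24, 34, 36, 46, 51, 570 → MAD = 34

34 ms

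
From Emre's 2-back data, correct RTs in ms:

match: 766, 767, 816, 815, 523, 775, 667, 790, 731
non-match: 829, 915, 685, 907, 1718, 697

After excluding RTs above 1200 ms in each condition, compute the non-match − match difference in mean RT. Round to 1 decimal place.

67.7 ms

non-match: exclude 1718
M(match) = 6650/9 = 738.889
M(non-match) = 4033/5 = 806.600
Difference = 806.600 − 738.889 = 67.711 ms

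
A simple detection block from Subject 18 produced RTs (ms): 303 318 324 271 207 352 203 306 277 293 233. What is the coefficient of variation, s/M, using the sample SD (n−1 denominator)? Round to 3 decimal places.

0.173

n = 11, Σ = 3087, M = 280.6364
Σ(x−M)² = 23490.545; s = √(23490.545/10) = 48.4670
CV = 48.4670 / 280.6364 = 0.17270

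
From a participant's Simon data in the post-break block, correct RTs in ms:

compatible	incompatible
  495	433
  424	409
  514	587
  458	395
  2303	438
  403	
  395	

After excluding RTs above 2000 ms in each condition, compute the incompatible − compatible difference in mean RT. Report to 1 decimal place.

compatible: exclude 2303
M(compatible) = 2689/6 = 448.167
M(incompatible) = 2262/5 = 452.400
Difference = 452.400 − 448.167 = 4.233 ms

4.2 ms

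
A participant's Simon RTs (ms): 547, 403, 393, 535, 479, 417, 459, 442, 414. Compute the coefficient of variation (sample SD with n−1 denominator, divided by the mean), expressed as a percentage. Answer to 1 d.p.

n = 9, Σ = 4089, M = 454.3333
Σ(x−M)² = 25294.000; s = √(25294.000/8) = 56.2294
CV = 56.2294 / 454.3333 = 0.12376 = 12.376%

12.4%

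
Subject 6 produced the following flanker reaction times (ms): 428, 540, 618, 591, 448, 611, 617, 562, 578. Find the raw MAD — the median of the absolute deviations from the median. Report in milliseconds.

38 ms

Sorted: 428, 448, 540, 562, 578, 591, 611, 617, 618 → median = 578
|x − 578|: 150, 38, 40, 13, 130, 33, 39, 16, 0
Sorted deviations: 0, 13, 16, 33, 38, 39, 40, 130, 150 → MAD = 38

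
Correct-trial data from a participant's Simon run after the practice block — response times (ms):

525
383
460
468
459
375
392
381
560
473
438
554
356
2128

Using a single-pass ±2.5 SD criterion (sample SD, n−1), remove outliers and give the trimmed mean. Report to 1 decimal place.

n = 14, ΣRT = 7952, M = 568.000
Σ(x−M)² = 2677542.00; s = √(2677542.00/13) = 453.833
Cutoffs: 568.000 ± 2.5·453.833 → [-566.6, 1702.6]
Outside: 2128 → excluded.
Retained (n=13): Σ = 5824, mean = 5824/13 = 448.000

448.0 ms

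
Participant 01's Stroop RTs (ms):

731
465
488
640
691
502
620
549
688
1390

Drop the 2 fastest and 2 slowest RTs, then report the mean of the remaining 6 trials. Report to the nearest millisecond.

Sorted: 465, 488, 502, 549, 620, 640, 688, 691, 731, 1390
Drop lowest 2 (465, 488) and highest 2 (731, 1390)
Remaining (n=6): Σ = 3690, mean = 3690/6 = 615.000

615 ms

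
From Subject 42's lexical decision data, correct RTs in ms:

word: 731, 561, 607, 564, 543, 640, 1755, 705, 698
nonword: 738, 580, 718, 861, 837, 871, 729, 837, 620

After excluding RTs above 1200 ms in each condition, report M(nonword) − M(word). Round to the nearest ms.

123 ms

word: exclude 1755
M(word) = 5049/8 = 631.125
M(nonword) = 6791/9 = 754.556
Difference = 754.556 − 631.125 = 123.431 ms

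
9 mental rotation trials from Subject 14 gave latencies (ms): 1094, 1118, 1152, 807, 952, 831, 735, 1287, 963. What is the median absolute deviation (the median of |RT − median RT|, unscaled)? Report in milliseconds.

Sorted: 735, 807, 831, 952, 963, 1094, 1118, 1152, 1287 → median = 963
|x − 963|: 131, 155, 189, 156, 11, 132, 228, 324, 0
Sorted deviations: 0, 11, 131, 132, 155, 156, 189, 228, 324 → MAD = 155

155 ms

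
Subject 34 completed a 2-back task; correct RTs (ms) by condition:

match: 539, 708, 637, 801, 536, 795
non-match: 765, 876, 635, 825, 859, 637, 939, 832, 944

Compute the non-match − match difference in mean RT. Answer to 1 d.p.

M(match) = 4016/6 = 669.333
M(non-match) = 7312/9 = 812.444
Difference = 812.444 − 669.333 = 143.111 ms

143.1 ms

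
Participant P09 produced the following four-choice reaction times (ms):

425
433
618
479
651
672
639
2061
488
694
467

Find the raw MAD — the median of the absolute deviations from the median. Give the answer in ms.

130 ms

Sorted: 425, 433, 467, 479, 488, 618, 639, 651, 672, 694, 2061 → median = 618
|x − 618|: 193, 185, 0, 139, 33, 54, 21, 1443, 130, 76, 151
Sorted deviations: 0, 21, 33, 54, 76, 130, 139, 151, 185, 193, 1443 → MAD = 130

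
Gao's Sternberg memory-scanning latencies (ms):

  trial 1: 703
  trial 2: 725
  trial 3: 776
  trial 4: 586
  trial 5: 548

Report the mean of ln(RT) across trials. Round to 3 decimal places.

6.495

ln(RT): 6.5554, 6.5862, 6.6542, 6.3733, 6.3063
Σ ln(RT) = 32.4753
Mean = 32.4753/5 = 6.49506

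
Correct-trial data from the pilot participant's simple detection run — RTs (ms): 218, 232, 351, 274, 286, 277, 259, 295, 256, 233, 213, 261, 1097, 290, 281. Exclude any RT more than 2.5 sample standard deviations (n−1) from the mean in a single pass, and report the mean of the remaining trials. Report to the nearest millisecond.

n = 15, ΣRT = 4823, M = 321.533
Σ(x−M)² = 661285.73; s = √(661285.73/14) = 217.335
Cutoffs: 321.533 ± 2.5·217.335 → [-221.8, 864.9]
Outside: 1097 → excluded.
Retained (n=14): Σ = 3726, mean = 3726/14 = 266.143

266 ms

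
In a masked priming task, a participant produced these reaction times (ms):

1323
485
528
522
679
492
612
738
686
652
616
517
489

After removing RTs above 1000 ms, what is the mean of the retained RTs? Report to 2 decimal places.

584.67 ms

Excluded: 1323
Retained (n=12): Σ = 7016
Mean = 7016/12 = 584.6667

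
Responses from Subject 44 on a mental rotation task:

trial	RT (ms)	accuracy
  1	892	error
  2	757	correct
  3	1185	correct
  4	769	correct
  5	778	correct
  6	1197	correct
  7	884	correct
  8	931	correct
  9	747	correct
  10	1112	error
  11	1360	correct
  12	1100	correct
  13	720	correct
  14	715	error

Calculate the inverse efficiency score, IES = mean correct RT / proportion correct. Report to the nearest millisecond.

Correct trials (n=11): 757, 1185, 769, 778, 1197, 884, 931, 747, 1360, 1100, 720
Mean correct RT = 10428/11 = 948.0000 ms
Proportion correct = 11/14
IES = 948.0000 / (11/14) = 1206.545 ms

1207 ms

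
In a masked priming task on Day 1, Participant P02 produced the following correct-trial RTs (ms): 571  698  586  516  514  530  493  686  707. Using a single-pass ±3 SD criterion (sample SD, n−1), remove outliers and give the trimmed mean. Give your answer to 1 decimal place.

n = 9, ΣRT = 5301, M = 589.000
Σ(x−M)² = 59198.00; s = √(59198.00/8) = 86.022
Cutoffs: 589.000 ± 3·86.022 → [330.9, 847.1]
No RTs fall outside the cutoffs; all 9 retained. Mean = 5301/9 = 589.000

589.0 ms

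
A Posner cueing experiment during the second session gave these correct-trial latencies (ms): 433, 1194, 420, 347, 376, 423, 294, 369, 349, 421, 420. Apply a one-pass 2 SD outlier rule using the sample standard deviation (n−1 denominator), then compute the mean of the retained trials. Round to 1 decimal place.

385.2 ms

n = 11, ΣRT = 5046, M = 458.727
Σ(x−M)² = 613540.18; s = √(613540.18/10) = 247.697
Cutoffs: 458.727 ± 2·247.697 → [-36.7, 954.1]
Outside: 1194 → excluded.
Retained (n=10): Σ = 3852, mean = 3852/10 = 385.200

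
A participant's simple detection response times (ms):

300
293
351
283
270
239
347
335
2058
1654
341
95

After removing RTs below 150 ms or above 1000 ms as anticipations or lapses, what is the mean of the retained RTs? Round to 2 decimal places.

306.56 ms

Excluded: 95, 1654, 2058
Retained (n=9): Σ = 2759
Mean = 2759/9 = 306.5556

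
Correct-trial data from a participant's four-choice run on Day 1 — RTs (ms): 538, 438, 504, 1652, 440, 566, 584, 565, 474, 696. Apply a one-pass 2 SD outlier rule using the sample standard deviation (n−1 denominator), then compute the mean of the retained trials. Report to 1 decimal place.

n = 10, ΣRT = 6457, M = 645.700
Σ(x−M)² = 1178452.10; s = √(1178452.10/9) = 361.855
Cutoffs: 645.700 ± 2·361.855 → [-78.0, 1369.4]
Outside: 1652 → excluded.
Retained (n=9): Σ = 4805, mean = 4805/9 = 533.889

533.9 ms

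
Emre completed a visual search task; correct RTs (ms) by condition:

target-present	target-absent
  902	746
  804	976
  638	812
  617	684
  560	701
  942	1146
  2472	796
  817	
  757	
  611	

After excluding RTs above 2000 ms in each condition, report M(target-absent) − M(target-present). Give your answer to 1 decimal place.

98.6 ms

target-present: exclude 2472
M(target-present) = 6648/9 = 738.667
M(target-absent) = 5861/7 = 837.286
Difference = 837.286 − 738.667 = 98.619 ms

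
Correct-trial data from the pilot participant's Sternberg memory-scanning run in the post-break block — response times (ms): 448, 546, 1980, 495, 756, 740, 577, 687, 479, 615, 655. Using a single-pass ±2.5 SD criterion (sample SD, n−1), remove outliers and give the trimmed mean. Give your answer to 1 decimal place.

n = 11, ΣRT = 7978, M = 725.273
Σ(x−M)² = 1838744.18; s = √(1838744.18/10) = 428.806
Cutoffs: 725.273 ± 2.5·428.806 → [-346.7, 1797.3]
Outside: 1980 → excluded.
Retained (n=10): Σ = 5998, mean = 5998/10 = 599.800

599.8 ms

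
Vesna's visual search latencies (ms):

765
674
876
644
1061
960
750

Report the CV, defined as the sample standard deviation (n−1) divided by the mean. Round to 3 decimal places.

0.187

n = 7, Σ = 5730, M = 818.5714
Σ(x−M)² = 141019.714; s = √(141019.714/6) = 153.3078
CV = 153.3078 / 818.5714 = 0.18729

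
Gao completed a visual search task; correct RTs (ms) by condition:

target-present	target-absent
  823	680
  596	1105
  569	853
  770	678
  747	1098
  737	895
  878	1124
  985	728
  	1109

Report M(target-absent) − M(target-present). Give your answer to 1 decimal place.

155.8 ms

M(target-present) = 6105/8 = 763.125
M(target-absent) = 8270/9 = 918.889
Difference = 918.889 − 763.125 = 155.764 ms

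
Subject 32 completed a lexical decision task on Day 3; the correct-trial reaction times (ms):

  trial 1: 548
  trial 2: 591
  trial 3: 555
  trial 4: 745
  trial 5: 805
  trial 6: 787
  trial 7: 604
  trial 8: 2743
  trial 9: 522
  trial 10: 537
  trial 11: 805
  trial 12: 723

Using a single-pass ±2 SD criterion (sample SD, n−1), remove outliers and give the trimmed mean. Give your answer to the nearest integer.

n = 12, ΣRT = 9965, M = 830.417
Σ(x−M)² = 4125398.92; s = √(4125398.92/11) = 612.402
Cutoffs: 830.417 ± 2·612.402 → [-394.4, 2055.2]
Outside: 2743 → excluded.
Retained (n=11): Σ = 7222, mean = 7222/11 = 656.545

657 ms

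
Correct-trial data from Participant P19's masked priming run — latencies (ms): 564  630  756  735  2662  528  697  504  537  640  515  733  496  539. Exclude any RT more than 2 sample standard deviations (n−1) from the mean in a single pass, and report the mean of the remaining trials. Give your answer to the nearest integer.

606 ms

n = 14, ΣRT = 10536, M = 752.571
Σ(x−M)² = 4039537.43; s = √(4039537.43/13) = 557.435
Cutoffs: 752.571 ± 2·557.435 → [-362.3, 1867.4]
Outside: 2662 → excluded.
Retained (n=13): Σ = 7874, mean = 7874/13 = 605.692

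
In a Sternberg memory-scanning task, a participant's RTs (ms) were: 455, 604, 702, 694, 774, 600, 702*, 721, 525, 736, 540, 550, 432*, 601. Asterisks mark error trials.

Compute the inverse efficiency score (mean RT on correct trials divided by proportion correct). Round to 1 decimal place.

729.4 ms

Correct trials (n=12): 455, 604, 702, 694, 774, 600, 721, 525, 736, 540, 550, 601
Mean correct RT = 7502/12 = 625.1667 ms
Proportion correct = 12/14
IES = 625.1667 / (12/14) = 729.361 ms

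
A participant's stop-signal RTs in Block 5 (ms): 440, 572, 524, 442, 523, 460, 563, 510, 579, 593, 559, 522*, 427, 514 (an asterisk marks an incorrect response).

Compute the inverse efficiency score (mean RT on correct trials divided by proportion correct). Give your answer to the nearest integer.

Correct trials (n=13): 440, 572, 524, 442, 523, 460, 563, 510, 579, 593, 559, 427, 514
Mean correct RT = 6706/13 = 515.8462 ms
Proportion correct = 13/14
IES = 515.8462 / (13/14) = 555.527 ms

556 ms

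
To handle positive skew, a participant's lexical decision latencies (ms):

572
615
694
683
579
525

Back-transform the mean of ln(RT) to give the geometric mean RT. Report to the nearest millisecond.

608 ms

ln(RT): 6.3491, 6.4216, 6.5425, 6.5265, 6.3613, 6.2634
Mean ln(RT) = 38.4644/6 = 6.41074
Geometric mean = exp(6.41074) = 608.34 ms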